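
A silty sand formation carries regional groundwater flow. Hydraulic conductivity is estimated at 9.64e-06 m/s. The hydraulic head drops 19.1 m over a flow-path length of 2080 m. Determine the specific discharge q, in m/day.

Convert K: 9.64e-06 m/s × 86400 = 0.8329 m/day.
Hydraulic gradient i = Δh / L = 19.1 / 2080 = 0.009183.
Specific discharge q = K · i = 0.8329 × 0.009183 = 0.007648 m/day.

0.00765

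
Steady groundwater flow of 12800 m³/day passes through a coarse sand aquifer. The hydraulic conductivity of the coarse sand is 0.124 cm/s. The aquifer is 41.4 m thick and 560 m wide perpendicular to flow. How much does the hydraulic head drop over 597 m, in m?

3.08

Convert K: 0.124 cm/s × 864 = 107.1 m/day.
Cross-sectional area A = 560 × 41.4 = 23184 m².
From Q = K·A·i, i = Q / (K·A) = 12800 / (107.1 × 23184) = 0.005153.
Head loss Δh = i · L = 0.005153 × 597 = 3.077 m.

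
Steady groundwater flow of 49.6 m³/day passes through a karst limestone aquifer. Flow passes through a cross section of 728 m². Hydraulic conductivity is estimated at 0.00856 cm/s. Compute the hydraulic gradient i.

Convert K: 0.00856 cm/s × 864 = 7.396 m/day.
From Q = K·A·i, i = Q / (K·A) = 49.6 / (7.396 × 728.0) = 0.009212.

0.00921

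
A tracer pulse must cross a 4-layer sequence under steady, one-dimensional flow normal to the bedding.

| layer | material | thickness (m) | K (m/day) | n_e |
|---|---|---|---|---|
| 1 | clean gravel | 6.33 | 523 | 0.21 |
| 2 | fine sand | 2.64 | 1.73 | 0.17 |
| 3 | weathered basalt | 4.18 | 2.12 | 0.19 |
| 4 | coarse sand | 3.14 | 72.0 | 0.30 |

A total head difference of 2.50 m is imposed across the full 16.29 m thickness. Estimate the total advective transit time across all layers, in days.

5.00

With flow normal to the layers, continuity requires the same specific discharge q through every layer.
Σ(b_i/K_i) = 6.33/523 + 2.64/1.73 + 4.18/2.12 + 3.14/72.0 = 3.553 d.
q = Δh / Σ(b_i/K_i) = 2.50 / 3.553 = 0.7035 m/day.
In each layer the seepage velocity is v_i = q/n_i, so the layer transit time is t_i = b_i·n_i / q:
  layer 1 (clean gravel): t_1 = 6.33 × 0.21 / 0.7035 = 1.889 d
  layer 2 (fine sand): t_2 = 2.64 × 0.17 / 0.7035 = 0.6379 d
  layer 3 (weathered basalt): t_3 = 4.18 × 0.19 / 0.7035 = 1.129 d
  layer 4 (coarse sand): t_4 = 3.14 × 0.30 / 0.7035 = 1.339 d
Total t = Σ t_i = 4.995 days.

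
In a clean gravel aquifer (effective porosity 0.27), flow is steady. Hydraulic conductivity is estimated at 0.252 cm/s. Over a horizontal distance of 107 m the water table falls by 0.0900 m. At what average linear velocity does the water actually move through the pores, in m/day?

Convert K: 0.252 cm/s × 864 = 217.7 m/day.
Hydraulic gradient i = Δh / L = 0.0900 / 107 = 0.0008411.
Darcy flux q = K · i = 217.7 × 0.0008411 = 0.1831 m/day.
Seepage velocity v = q / n_e = 0.1831 / 0.27 = 0.6783 m/day.

0.678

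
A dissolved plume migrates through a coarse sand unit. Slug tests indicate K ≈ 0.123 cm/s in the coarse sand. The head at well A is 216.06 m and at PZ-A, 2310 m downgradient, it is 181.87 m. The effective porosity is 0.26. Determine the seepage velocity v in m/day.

Convert K: 0.123 cm/s × 864 = 106.3 m/day.
Hydraulic gradient i = (216.06 − 181.87) / 2310 = 34.19 / 2310 = 0.01480.
Darcy flux q = K · i = 106.3 × 0.01480 = 1.573 m/day.
Seepage velocity v = q / n_e = 1.573 / 0.26 = 6.050 m/day.

6.05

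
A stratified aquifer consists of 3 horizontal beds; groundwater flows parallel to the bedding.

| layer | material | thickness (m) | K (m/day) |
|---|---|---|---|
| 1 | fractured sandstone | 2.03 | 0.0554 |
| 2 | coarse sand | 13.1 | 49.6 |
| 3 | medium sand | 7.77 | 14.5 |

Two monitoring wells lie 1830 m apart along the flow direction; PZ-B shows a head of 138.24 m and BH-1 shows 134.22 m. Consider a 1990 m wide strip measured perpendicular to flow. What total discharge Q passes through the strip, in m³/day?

3330

Flow is parallel to layering, so each bed carries its own Darcy discharge and the transmissivities add.
Σ(K_i·b_i) = 0.0554×2.03 + 49.6×13.1 + 14.5×7.77 = 762.5 m²/day.
Hydraulic gradient i = (138.24 − 134.22) / 1830 = 4.02 / 1830 = 0.002197.
Q = Σ(K_i·b_i) · W · i = 762.5 × 1990 × 0.002197 = 3333 m³/day.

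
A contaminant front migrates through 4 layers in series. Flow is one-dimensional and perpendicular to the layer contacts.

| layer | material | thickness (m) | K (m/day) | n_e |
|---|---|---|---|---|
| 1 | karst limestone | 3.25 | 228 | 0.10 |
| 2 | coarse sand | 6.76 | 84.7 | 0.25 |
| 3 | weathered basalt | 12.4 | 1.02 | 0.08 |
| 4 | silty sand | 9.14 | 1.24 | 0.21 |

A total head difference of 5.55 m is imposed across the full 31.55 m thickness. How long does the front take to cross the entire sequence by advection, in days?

17.4

With flow normal to the layers, continuity requires the same specific discharge q through every layer.
Σ(b_i/K_i) = 3.25/228 + 6.76/84.7 + 12.4/1.02 + 9.14/1.24 = 19.62 d.
q = Δh / Σ(b_i/K_i) = 5.55 / 19.62 = 0.2828 m/day.
In each layer the seepage velocity is v_i = q/n_i, so the layer transit time is t_i = b_i·n_i / q:
  layer 1 (karst limestone): t_1 = 3.25 × 0.10 / 0.2828 = 1.149 d
  layer 2 (coarse sand): t_2 = 6.76 × 0.25 / 0.2828 = 5.975 d
  layer 3 (weathered basalt): t_3 = 12.4 × 0.08 / 0.2828 = 3.507 d
  layer 4 (silty sand): t_4 = 9.14 × 0.21 / 0.2828 = 6.786 d
Total t = Σ t_i = 17.42 days.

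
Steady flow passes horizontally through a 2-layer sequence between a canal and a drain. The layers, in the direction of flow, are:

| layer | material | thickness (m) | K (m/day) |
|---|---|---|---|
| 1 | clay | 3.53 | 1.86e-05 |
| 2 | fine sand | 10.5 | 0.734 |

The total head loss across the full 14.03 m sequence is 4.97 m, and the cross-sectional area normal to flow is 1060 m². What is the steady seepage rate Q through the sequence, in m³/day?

0.0278

Flow is perpendicular to layering, so the layers act in series and the equivalent K is the thickness-weighted harmonic mean.
Total thickness L = 3.53 + 10.5 = 14.03 m.
Σ(b_i/K_i) = 3.53/1.86e-05 + 10.5/0.734 = 1.898e+05 d.
K_eq = L / Σ(b_i/K_i) = 14.03 / 1.898e+05 = 7.392e-05 m/day.
Q = K_eq · A · (Δh/L) = 7.392e-05 × 1060 × (4.97/14.03) = 0.02776 m³/day.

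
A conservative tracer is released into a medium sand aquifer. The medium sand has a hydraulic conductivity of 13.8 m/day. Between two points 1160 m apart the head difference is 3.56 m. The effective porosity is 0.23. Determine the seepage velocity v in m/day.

Hydraulic gradient i = Δh / L = 3.56 / 1160 = 0.003069.
Darcy flux q = K · i = 13.80 × 0.003069 = 0.04235 m/day.
Seepage velocity v = q / n_e = 0.04235 / 0.23 = 0.1841 m/day.

0.184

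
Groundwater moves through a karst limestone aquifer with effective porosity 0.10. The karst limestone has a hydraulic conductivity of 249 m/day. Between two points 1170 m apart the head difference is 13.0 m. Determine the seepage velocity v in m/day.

27.7

Hydraulic gradient i = Δh / L = 13.0 / 1170 = 0.01111.
Darcy flux q = K · i = 249.0 × 0.01111 = 2.767 m/day.
Seepage velocity v = q / n_e = 2.767 / 0.10 = 27.67 m/day.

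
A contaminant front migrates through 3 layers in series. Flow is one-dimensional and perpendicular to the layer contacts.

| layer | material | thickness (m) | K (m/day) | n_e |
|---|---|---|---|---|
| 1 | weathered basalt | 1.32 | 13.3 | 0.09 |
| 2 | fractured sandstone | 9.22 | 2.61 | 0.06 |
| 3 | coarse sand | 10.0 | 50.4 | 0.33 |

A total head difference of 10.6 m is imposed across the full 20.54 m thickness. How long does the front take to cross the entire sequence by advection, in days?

With flow normal to the layers, continuity requires the same specific discharge q through every layer.
Σ(b_i/K_i) = 1.32/13.3 + 9.22/2.61 + 10.0/50.4 = 3.830 d.
q = Δh / Σ(b_i/K_i) = 10.6 / 3.830 = 2.767 m/day.
In each layer the seepage velocity is v_i = q/n_i, so the layer transit time is t_i = b_i·n_i / q:
  layer 1 (weathered basalt): t_1 = 1.32 × 0.09 / 2.767 = 0.04293 d
  layer 2 (fractured sandstone): t_2 = 9.22 × 0.06 / 2.767 = 0.1999 d
  layer 3 (coarse sand): t_3 = 10.0 × 0.33 / 2.767 = 1.192 d
Total t = Σ t_i = 1.435 days.

1.44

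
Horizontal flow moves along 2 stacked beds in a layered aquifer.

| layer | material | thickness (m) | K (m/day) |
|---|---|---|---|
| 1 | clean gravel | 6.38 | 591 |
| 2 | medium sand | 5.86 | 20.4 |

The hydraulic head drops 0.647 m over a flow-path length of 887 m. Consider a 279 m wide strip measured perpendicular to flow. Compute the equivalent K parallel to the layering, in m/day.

Flow is parallel to layering, so each bed carries its own Darcy discharge and the transmissivities add.
Σ(K_i·b_i) = 591×6.38 + 20.4×5.86 = 3890 m²/day.
Total thickness b = 12.24 m, so K_eq = Σ(K_i·b_i)/b = 317.8 m/day.

318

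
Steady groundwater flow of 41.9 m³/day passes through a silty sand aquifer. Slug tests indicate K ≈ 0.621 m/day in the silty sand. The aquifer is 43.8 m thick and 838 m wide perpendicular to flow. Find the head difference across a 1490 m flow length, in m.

2.74

Cross-sectional area A = 838 × 43.8 = 36704 m².
From Q = K·A·i, i = Q / (K·A) = 41.9 / (0.6210 × 36704) = 0.001838.
Head loss Δh = i · L = 0.001838 × 1490 = 2.739 m.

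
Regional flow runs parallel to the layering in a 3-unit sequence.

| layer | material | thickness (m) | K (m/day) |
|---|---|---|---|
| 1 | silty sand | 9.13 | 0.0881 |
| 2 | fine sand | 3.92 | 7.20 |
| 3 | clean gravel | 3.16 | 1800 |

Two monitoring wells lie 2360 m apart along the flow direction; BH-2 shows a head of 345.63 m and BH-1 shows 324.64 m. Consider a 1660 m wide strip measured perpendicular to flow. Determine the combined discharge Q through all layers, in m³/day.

84400

Flow is parallel to layering, so each bed carries its own Darcy discharge and the transmissivities add.
Σ(K_i·b_i) = 0.0881×9.13 + 7.20×3.92 + 1800×3.16 = 5717 m²/day.
Hydraulic gradient i = (345.63 − 324.64) / 2360 = 20.99 / 2360 = 0.008894.
Q = Σ(K_i·b_i) · W · i = 5717 × 1660 × 0.008894 = 84407 m³/day.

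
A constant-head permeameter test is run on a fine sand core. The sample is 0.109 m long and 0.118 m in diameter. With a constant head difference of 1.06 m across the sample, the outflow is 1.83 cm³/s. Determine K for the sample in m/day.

Cross-sectional area A = π·(d/2)² = π × (0.118/2)² = 0.01094 m².
Convert discharge: 1.83 cm³/s = 1.830e-06 m³/s.
Darcy's law rearranged: K = Q·L / (A·Δh) = 1.830e-06 × 0.109 / (0.01094 × 1.06) = 1.721e-05 m/s = 1.487 m/day.

1.49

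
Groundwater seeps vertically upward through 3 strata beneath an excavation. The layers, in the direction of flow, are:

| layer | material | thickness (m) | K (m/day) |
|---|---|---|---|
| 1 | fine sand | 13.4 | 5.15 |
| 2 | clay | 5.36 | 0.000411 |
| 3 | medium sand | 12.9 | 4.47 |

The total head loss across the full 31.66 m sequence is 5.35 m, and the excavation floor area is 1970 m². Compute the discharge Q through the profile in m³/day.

Flow is perpendicular to layering, so the layers act in series and the equivalent K is the thickness-weighted harmonic mean.
Total thickness L = 13.4 + 5.36 + 12.9 = 31.66 m.
Σ(b_i/K_i) = 13.4/5.15 + 5.36/0.000411 + 12.9/4.47 = 13047 d.
K_eq = L / Σ(b_i/K_i) = 31.66 / 13047 = 0.002427 m/day.
Q = K_eq · A · (Δh/L) = 0.002427 × 1970 × (5.35/31.66) = 0.8078 m³/day.

0.808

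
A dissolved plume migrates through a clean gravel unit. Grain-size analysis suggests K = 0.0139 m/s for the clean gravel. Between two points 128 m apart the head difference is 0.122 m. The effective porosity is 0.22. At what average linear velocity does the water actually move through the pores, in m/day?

5.20

Convert K: 0.0139 m/s × 86400 = 1201 m/day.
Hydraulic gradient i = Δh / L = 0.122 / 128 = 0.0009531.
Darcy flux q = K · i = 1201 × 0.0009531 = 1.145 m/day.
Seepage velocity v = q / n_e = 1.145 / 0.22 = 5.203 m/day.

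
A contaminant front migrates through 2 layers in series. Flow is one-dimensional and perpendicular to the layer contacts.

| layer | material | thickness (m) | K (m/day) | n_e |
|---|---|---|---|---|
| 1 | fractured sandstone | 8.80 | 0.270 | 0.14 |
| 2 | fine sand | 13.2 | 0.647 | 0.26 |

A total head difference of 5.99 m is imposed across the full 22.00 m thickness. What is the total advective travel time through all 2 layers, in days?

With flow normal to the layers, continuity requires the same specific discharge q through every layer.
Σ(b_i/K_i) = 8.80/0.270 + 13.2/0.647 = 52.99 d.
q = Δh / Σ(b_i/K_i) = 5.99 / 52.99 = 0.1130 m/day.
In each layer the seepage velocity is v_i = q/n_i, so the layer transit time is t_i = b_i·n_i / q:
  layer 1 (fractured sandstone): t_1 = 8.80 × 0.14 / 0.1130 = 10.90 d
  layer 2 (fine sand): t_2 = 13.2 × 0.26 / 0.1130 = 30.36 d
Total t = Σ t_i = 41.26 days.

41.3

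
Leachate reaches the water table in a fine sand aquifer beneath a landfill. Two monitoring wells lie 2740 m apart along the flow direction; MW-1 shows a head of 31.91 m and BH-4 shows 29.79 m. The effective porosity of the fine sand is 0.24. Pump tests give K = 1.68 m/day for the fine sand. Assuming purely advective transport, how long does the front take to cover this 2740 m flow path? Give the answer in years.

1390

Hydraulic gradient i = (31.91 − 29.79) / 2740 = 2.12 / 2740 = 0.0007737.
Darcy flux q = K · i = 1.680 × 0.0007737 = 0.001300 m/day.
Seepage velocity v = q / n_e = 0.001300 / 0.24 = 0.005416 m/day.
Travel time t = L / v = 2740 / 0.005416 = 5.059e+05 days = 1385 years.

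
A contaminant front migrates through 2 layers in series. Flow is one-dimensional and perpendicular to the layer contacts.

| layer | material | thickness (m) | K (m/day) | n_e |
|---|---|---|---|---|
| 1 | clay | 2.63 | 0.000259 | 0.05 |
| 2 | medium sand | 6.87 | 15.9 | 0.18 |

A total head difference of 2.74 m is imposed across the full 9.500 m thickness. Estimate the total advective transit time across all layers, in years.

With flow normal to the layers, continuity requires the same specific discharge q through every layer.
Σ(b_i/K_i) = 2.63/0.000259 + 6.87/15.9 = 10155 d.
q = Δh / Σ(b_i/K_i) = 2.74 / 10155 = 0.0002698 m/day.
In each layer the seepage velocity is v_i = q/n_i, so the layer transit time is t_i = b_i·n_i / q:
  layer 1 (clay): t_1 = 2.63 × 0.05 / 0.0002698 = 487.4 d
  layer 2 (medium sand): t_2 = 6.87 × 0.18 / 0.0002698 = 4583 d
Total t = Σ t_i = 5070 days = 13.88 years.

13.9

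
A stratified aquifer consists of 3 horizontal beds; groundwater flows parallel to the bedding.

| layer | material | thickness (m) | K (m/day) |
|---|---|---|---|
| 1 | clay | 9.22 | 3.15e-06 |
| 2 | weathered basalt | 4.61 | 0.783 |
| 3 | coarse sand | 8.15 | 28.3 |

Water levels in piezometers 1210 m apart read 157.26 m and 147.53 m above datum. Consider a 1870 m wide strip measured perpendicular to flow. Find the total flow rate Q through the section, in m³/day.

Flow is parallel to layering, so each bed carries its own Darcy discharge and the transmissivities add.
Σ(K_i·b_i) = 3.15e-06×9.22 + 0.783×4.61 + 28.3×8.15 = 234.3 m²/day.
Hydraulic gradient i = (157.26 − 147.53) / 1210 = 9.73 / 1210 = 0.008041.
Q = Σ(K_i·b_i) · W · i = 234.3 × 1870 × 0.008041 = 3523 m³/day.

3520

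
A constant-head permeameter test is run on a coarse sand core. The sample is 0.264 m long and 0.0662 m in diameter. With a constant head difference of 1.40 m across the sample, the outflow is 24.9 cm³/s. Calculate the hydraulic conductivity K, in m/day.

Cross-sectional area A = π·(d/2)² = π × (0.0662/2)² = 0.003442 m².
Convert discharge: 24.9 cm³/s = 2.490e-05 m³/s.
Darcy's law rearranged: K = Q·L / (A·Δh) = 2.490e-05 × 0.264 / (0.003442 × 1.40) = 0.001364 m/s = 117.9 m/day.

118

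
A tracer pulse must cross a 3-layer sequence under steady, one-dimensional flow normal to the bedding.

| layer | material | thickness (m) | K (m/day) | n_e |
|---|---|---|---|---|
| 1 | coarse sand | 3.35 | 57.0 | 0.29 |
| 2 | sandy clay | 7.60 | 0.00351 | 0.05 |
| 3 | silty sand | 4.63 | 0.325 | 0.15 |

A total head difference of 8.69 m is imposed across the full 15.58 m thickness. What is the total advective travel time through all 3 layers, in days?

513

With flow normal to the layers, continuity requires the same specific discharge q through every layer.
Σ(b_i/K_i) = 3.35/57.0 + 7.60/0.00351 + 4.63/0.325 = 2180 d.
q = Δh / Σ(b_i/K_i) = 8.69 / 2180 = 0.003987 m/day.
In each layer the seepage velocity is v_i = q/n_i, so the layer transit time is t_i = b_i·n_i / q:
  layer 1 (coarse sand): t_1 = 3.35 × 0.29 / 0.003987 = 243.7 d
  layer 2 (sandy clay): t_2 = 7.60 × 0.05 / 0.003987 = 95.31 d
  layer 3 (silty sand): t_3 = 4.63 × 0.15 / 0.003987 = 174.2 d
Total t = Σ t_i = 513.2 days.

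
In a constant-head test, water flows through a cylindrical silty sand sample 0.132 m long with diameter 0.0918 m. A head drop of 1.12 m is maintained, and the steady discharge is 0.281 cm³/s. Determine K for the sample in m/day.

0.432

Cross-sectional area A = π·(d/2)² = π × (0.0918/2)² = 0.006619 m².
Convert discharge: 0.281 cm³/s = 2.810e-07 m³/s.
Darcy's law rearranged: K = Q·L / (A·Δh) = 2.810e-07 × 0.132 / (0.006619 × 1.12) = 5.004e-06 m/s = 0.4323 m/day.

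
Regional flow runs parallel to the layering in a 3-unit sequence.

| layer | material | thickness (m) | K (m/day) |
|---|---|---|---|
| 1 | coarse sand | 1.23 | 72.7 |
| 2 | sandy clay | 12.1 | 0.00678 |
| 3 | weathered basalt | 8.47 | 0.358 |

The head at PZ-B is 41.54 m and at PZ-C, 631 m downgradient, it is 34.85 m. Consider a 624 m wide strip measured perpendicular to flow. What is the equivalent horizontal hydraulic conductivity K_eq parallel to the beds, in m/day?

4.24

Flow is parallel to layering, so each bed carries its own Darcy discharge and the transmissivities add.
Σ(K_i·b_i) = 72.7×1.23 + 0.00678×12.1 + 0.358×8.47 = 92.54 m²/day.
Total thickness b = 21.80 m, so K_eq = Σ(K_i·b_i)/b = 4.245 m/day.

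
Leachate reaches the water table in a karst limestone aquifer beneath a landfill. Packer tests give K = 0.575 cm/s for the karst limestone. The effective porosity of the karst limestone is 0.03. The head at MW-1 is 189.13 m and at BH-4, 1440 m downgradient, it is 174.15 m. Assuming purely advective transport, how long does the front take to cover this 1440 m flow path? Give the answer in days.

8.36

Convert K: 0.575 cm/s × 864 = 496.8 m/day.
Hydraulic gradient i = (189.13 − 174.15) / 1440 = 14.98 / 1440 = 0.01040.
Darcy flux q = K · i = 496.8 × 0.01040 = 5.168 m/day.
Seepage velocity v = q / n_e = 5.168 / 0.03 = 172.3 m/day.
Travel time t = L / v = 1440 / 172.3 = 8.359 days.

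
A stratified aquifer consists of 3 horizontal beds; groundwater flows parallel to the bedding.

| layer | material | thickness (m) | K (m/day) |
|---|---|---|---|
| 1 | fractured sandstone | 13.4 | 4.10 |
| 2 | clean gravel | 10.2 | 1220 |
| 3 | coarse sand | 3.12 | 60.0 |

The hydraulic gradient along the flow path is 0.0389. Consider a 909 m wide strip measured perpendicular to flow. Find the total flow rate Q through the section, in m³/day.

449000

Flow is parallel to layering, so each bed carries its own Darcy discharge and the transmissivities add.
Σ(K_i·b_i) = 4.10×13.4 + 1220×10.2 + 60.0×3.12 = 12686 m²/day.
Hydraulic gradient i = 0.0389.
Q = Σ(K_i·b_i) · W · i = 12686 × 909 × 0.03890 = 4.486e+05 m³/day.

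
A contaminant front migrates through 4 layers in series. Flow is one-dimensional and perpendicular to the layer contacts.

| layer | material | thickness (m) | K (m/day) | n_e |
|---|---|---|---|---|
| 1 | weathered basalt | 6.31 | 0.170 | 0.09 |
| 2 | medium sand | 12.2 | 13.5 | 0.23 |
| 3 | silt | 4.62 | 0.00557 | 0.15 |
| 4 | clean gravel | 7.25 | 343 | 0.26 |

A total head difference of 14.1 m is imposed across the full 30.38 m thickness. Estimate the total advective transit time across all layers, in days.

366

With flow normal to the layers, continuity requires the same specific discharge q through every layer.
Σ(b_i/K_i) = 6.31/0.170 + 12.2/13.5 + 4.62/0.00557 + 7.25/343 = 867.5 d.
q = Δh / Σ(b_i/K_i) = 14.1 / 867.5 = 0.01625 m/day.
In each layer the seepage velocity is v_i = q/n_i, so the layer transit time is t_i = b_i·n_i / q:
  layer 1 (weathered basalt): t_1 = 6.31 × 0.09 / 0.01625 = 34.94 d
  layer 2 (medium sand): t_2 = 12.2 × 0.23 / 0.01625 = 172.6 d
  layer 3 (silt): t_3 = 4.62 × 0.15 / 0.01625 = 42.64 d
  layer 4 (clean gravel): t_4 = 7.25 × 0.26 / 0.01625 = 116.0 d
Total t = Σ t_i = 366.2 days.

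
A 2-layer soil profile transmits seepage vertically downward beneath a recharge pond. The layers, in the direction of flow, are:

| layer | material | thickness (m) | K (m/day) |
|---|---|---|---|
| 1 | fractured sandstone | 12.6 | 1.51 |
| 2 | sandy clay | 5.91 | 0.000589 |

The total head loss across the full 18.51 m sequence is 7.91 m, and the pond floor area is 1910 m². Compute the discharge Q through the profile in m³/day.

1.50

Flow is perpendicular to layering, so the layers act in series and the equivalent K is the thickness-weighted harmonic mean.
Total thickness L = 12.6 + 5.91 = 18.51 m.
Σ(b_i/K_i) = 12.6/1.51 + 5.91/0.000589 = 10042 d.
K_eq = L / Σ(b_i/K_i) = 18.51 / 10042 = 0.001843 m/day.
Q = K_eq · A · (Δh/L) = 0.001843 × 1910 × (7.91/18.51) = 1.504 m³/day.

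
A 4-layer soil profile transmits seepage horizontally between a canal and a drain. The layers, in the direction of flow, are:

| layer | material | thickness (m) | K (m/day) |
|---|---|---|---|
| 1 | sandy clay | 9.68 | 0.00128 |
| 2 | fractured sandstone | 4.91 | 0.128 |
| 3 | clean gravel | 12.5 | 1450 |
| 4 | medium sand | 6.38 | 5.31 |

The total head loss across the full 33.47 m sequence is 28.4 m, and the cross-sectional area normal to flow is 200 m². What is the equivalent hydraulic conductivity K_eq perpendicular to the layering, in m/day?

0.00440

Flow is perpendicular to layering, so the layers act in series and the equivalent K is the thickness-weighted harmonic mean.
Total thickness L = 9.68 + 4.91 + 12.5 + 6.38 = 33.47 m.
Σ(b_i/K_i) = 9.68/0.00128 + 4.91/0.128 + 12.5/1450 + 6.38/5.31 = 7602 d.
K_eq = L / Σ(b_i/K_i) = 33.47 / 7602 = 0.004403 m/day.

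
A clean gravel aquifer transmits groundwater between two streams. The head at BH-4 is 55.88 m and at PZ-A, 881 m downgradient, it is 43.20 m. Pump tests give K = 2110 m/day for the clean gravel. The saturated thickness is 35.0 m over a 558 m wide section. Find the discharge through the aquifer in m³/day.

593000

Cross-sectional area A = 558 × 35.0 = 19530 m².
Hydraulic gradient i = (55.88 − 43.20) / 881 = 12.68 / 881 = 0.01439.
Darcy's law: Q = K · A · i = 2110 × 19530 × 0.01439 = 5.931e+05 m³/day.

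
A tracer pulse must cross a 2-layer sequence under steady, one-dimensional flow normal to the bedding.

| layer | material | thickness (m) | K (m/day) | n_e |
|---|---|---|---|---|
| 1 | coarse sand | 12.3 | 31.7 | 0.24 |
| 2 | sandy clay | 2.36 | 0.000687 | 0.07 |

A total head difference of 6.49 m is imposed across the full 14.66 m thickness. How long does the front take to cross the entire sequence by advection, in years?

4.52

With flow normal to the layers, continuity requires the same specific discharge q through every layer.
Σ(b_i/K_i) = 12.3/31.7 + 2.36/0.000687 = 3436 d.
q = Δh / Σ(b_i/K_i) = 6.49 / 3436 = 0.001889 m/day.
In each layer the seepage velocity is v_i = q/n_i, so the layer transit time is t_i = b_i·n_i / q:
  layer 1 (coarse sand): t_1 = 12.3 × 0.24 / 0.001889 = 1563 d
  layer 2 (sandy clay): t_2 = 2.36 × 0.07 / 0.001889 = 87.45 d
Total t = Σ t_i = 1650 days = 4.518 years.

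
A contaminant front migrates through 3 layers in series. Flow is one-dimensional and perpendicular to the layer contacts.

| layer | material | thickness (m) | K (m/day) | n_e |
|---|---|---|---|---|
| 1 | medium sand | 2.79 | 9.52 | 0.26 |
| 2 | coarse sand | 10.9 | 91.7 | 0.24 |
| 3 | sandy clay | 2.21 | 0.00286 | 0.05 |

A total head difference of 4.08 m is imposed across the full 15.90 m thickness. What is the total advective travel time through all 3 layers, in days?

654

With flow normal to the layers, continuity requires the same specific discharge q through every layer.
Σ(b_i/K_i) = 2.79/9.52 + 10.9/91.7 + 2.21/0.00286 = 773.1 d.
q = Δh / Σ(b_i/K_i) = 4.08 / 773.1 = 0.005277 m/day.
In each layer the seepage velocity is v_i = q/n_i, so the layer transit time is t_i = b_i·n_i / q:
  layer 1 (medium sand): t_1 = 2.79 × 0.26 / 0.005277 = 137.5 d
  layer 2 (coarse sand): t_2 = 10.9 × 0.24 / 0.005277 = 495.7 d
  layer 3 (sandy clay): t_3 = 2.21 × 0.05 / 0.005277 = 20.94 d
Total t = Σ t_i = 654.1 days.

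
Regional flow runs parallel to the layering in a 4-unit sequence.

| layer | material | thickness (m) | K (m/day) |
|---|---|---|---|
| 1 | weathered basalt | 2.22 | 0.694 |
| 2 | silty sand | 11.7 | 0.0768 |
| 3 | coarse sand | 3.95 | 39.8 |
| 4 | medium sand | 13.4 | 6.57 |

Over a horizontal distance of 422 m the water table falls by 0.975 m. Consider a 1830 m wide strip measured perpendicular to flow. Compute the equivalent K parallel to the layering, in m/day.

Flow is parallel to layering, so each bed carries its own Darcy discharge and the transmissivities add.
Σ(K_i·b_i) = 0.694×2.22 + 0.0768×11.7 + 39.8×3.95 + 6.57×13.4 = 247.7 m²/day.
Total thickness b = 31.27 m, so K_eq = Σ(K_i·b_i)/b = 7.921 m/day.

7.92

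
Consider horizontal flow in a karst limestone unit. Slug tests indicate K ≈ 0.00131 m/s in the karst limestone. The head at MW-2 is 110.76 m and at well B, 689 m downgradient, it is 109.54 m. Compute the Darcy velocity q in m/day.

0.200

Convert K: 0.00131 m/s × 86400 = 113.2 m/day.
Hydraulic gradient i = (110.76 − 109.54) / 689 = 1.22 / 689 = 0.001771.
Specific discharge q = K · i = 113.2 × 0.001771 = 0.2004 m/day.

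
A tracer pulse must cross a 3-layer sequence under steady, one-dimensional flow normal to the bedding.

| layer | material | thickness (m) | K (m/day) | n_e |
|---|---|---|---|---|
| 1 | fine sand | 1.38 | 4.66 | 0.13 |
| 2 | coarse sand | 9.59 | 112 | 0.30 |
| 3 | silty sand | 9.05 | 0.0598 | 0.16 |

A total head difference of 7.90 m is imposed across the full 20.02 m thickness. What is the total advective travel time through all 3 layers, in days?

With flow normal to the layers, continuity requires the same specific discharge q through every layer.
Σ(b_i/K_i) = 1.38/4.66 + 9.59/112 + 9.05/0.0598 = 151.7 d.
q = Δh / Σ(b_i/K_i) = 7.90 / 151.7 = 0.05207 m/day.
In each layer the seepage velocity is v_i = q/n_i, so the layer transit time is t_i = b_i·n_i / q:
  layer 1 (fine sand): t_1 = 1.38 × 0.13 / 0.05207 = 3.445 d
  layer 2 (coarse sand): t_2 = 9.59 × 0.30 / 0.05207 = 55.25 d
  layer 3 (silty sand): t_3 = 9.05 × 0.16 / 0.05207 = 27.81 d
Total t = Σ t_i = 86.51 days.

86.5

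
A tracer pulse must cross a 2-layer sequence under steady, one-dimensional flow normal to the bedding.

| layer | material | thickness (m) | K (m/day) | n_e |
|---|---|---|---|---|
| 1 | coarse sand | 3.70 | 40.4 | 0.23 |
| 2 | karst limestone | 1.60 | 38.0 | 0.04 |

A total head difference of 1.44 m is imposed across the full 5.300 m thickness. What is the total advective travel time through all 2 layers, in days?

0.0849

With flow normal to the layers, continuity requires the same specific discharge q through every layer.
Σ(b_i/K_i) = 3.70/40.4 + 1.60/38.0 = 0.1337 d.
q = Δh / Σ(b_i/K_i) = 1.44 / 0.1337 = 10.77 m/day.
In each layer the seepage velocity is v_i = q/n_i, so the layer transit time is t_i = b_i·n_i / q:
  layer 1 (coarse sand): t_1 = 3.70 × 0.23 / 10.77 = 0.07901 d
  layer 2 (karst limestone): t_2 = 1.60 × 0.04 / 10.77 = 0.005942 d
Total t = Σ t_i = 0.08495 days.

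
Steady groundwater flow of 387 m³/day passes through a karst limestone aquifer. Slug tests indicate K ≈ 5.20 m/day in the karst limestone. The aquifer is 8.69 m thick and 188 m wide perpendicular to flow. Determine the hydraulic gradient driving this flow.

0.0456

Cross-sectional area A = 188 × 8.69 = 1634 m².
From Q = K·A·i, i = Q / (K·A) = 387 / (5.200 × 1634) = 0.04555.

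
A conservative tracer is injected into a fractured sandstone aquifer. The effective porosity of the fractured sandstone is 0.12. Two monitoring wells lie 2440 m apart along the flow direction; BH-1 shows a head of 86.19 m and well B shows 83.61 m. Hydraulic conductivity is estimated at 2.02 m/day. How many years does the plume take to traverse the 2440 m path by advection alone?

375

Hydraulic gradient i = (86.19 − 83.61) / 2440 = 2.58 / 2440 = 0.001057.
Darcy flux q = K · i = 2.020 × 0.001057 = 0.002136 m/day.
Seepage velocity v = q / n_e = 0.002136 / 0.12 = 0.01780 m/day.
Travel time t = L / v = 2440 / 0.01780 = 1.371e+05 days = 375.3 years.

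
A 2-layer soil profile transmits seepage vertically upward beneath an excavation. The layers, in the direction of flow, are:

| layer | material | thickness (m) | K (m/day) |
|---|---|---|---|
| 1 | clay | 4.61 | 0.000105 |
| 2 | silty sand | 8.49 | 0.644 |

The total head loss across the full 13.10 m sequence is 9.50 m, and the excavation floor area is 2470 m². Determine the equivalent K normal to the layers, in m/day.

0.000298

Flow is perpendicular to layering, so the layers act in series and the equivalent K is the thickness-weighted harmonic mean.
Total thickness L = 4.61 + 8.49 = 13.10 m.
Σ(b_i/K_i) = 4.61/0.000105 + 8.49/0.644 = 43918 d.
K_eq = L / Σ(b_i/K_i) = 13.10 / 43918 = 0.0002983 m/day.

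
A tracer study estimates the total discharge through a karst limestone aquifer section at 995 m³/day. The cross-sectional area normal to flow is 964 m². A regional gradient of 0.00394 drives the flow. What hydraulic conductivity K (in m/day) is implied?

Hydraulic gradient i = 0.00394.
From Q = K·A·i, K = Q / (A·i) = 995 / (964.0 × 0.003940) = 262.0 m/day.

262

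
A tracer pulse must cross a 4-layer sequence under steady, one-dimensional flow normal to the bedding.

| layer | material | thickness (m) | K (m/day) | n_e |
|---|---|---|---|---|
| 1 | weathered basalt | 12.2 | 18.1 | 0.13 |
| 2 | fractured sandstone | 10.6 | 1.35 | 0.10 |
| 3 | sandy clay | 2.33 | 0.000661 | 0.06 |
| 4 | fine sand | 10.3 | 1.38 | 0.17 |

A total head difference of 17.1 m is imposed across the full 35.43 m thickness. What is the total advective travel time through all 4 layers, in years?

2.57

With flow normal to the layers, continuity requires the same specific discharge q through every layer.
Σ(b_i/K_i) = 12.2/18.1 + 10.6/1.35 + 2.33/0.000661 + 10.3/1.38 = 3541 d.
q = Δh / Σ(b_i/K_i) = 17.1 / 3541 = 0.004829 m/day.
In each layer the seepage velocity is v_i = q/n_i, so the layer transit time is t_i = b_i·n_i / q:
  layer 1 (weathered basalt): t_1 = 12.2 × 0.13 / 0.004829 = 328.4 d
  layer 2 (fractured sandstone): t_2 = 10.6 × 0.10 / 0.004829 = 219.5 d
  layer 3 (sandy clay): t_3 = 2.33 × 0.06 / 0.004829 = 28.95 d
  layer 4 (fine sand): t_4 = 10.3 × 0.17 / 0.004829 = 362.6 d
Total t = Σ t_i = 939.4 days = 2.572 years.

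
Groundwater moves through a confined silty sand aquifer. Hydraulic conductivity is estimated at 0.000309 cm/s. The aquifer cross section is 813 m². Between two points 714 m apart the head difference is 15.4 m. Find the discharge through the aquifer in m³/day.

4.68

Convert K: 0.000309 cm/s × 864 = 0.2670 m/day.
Hydraulic gradient i = Δh / L = 15.4 / 714 = 0.02157.
Darcy's law: Q = K · A · i = 0.2670 × 813.0 × 0.02157 = 4.682 m³/day.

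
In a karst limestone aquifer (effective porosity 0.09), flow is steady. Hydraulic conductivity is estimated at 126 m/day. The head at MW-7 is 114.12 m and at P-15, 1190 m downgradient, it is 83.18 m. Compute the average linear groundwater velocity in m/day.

36.4

Hydraulic gradient i = (114.12 − 83.18) / 1190 = 30.94 / 1190 = 0.02600.
Darcy flux q = K · i = 126.0 × 0.02600 = 3.276 m/day.
Seepage velocity v = q / n_e = 3.276 / 0.09 = 36.40 m/day.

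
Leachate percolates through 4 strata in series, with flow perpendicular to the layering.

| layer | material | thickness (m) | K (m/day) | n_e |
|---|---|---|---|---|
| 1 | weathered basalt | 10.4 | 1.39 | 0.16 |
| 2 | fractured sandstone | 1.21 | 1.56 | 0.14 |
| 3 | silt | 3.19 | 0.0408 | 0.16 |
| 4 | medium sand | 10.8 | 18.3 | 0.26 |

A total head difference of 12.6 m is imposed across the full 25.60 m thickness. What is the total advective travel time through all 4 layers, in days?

With flow normal to the layers, continuity requires the same specific discharge q through every layer.
Σ(b_i/K_i) = 10.4/1.39 + 1.21/1.56 + 3.19/0.0408 + 10.8/18.3 = 87.03 d.
q = Δh / Σ(b_i/K_i) = 12.6 / 87.03 = 0.1448 m/day.
In each layer the seepage velocity is v_i = q/n_i, so the layer transit time is t_i = b_i·n_i / q:
  layer 1 (weathered basalt): t_1 = 10.4 × 0.16 / 0.1448 = 11.49 d
  layer 2 (fractured sandstone): t_2 = 1.21 × 0.14 / 0.1448 = 1.170 d
  layer 3 (silt): t_3 = 3.19 × 0.16 / 0.1448 = 3.526 d
  layer 4 (medium sand): t_4 = 10.8 × 0.26 / 0.1448 = 19.40 d
Total t = Σ t_i = 35.59 days.

35.6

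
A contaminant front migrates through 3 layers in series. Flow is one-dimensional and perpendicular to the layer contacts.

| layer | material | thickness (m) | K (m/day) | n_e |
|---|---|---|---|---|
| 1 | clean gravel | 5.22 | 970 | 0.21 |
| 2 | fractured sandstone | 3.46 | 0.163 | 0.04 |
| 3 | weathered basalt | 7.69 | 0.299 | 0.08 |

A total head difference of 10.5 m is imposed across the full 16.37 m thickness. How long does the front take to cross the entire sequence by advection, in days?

With flow normal to the layers, continuity requires the same specific discharge q through every layer.
Σ(b_i/K_i) = 5.22/970 + 3.46/0.163 + 7.69/0.299 = 46.95 d.
q = Δh / Σ(b_i/K_i) = 10.5 / 46.95 = 0.2236 m/day.
In each layer the seepage velocity is v_i = q/n_i, so the layer transit time is t_i = b_i·n_i / q:
  layer 1 (clean gravel): t_1 = 5.22 × 0.21 / 0.2236 = 4.902 d
  layer 2 (fractured sandstone): t_2 = 3.46 × 0.04 / 0.2236 = 0.6189 d
  layer 3 (weathered basalt): t_3 = 7.69 × 0.08 / 0.2236 = 2.751 d
Total t = Σ t_i = 8.272 days.

8.27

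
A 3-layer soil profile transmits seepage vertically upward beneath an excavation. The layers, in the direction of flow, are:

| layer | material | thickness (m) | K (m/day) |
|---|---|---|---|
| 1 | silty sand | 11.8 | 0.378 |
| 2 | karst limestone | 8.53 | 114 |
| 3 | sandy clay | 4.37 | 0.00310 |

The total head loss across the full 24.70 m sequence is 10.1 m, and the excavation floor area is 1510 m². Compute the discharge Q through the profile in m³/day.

10.6

Flow is perpendicular to layering, so the layers act in series and the equivalent K is the thickness-weighted harmonic mean.
Total thickness L = 11.8 + 8.53 + 4.37 = 24.70 m.
Σ(b_i/K_i) = 11.8/0.378 + 8.53/114 + 4.37/0.00310 = 1441 d.
K_eq = L / Σ(b_i/K_i) = 24.70 / 1441 = 0.01714 m/day.
Q = K_eq · A · (Δh/L) = 0.01714 × 1510 × (10.1/24.70) = 10.58 m³/day.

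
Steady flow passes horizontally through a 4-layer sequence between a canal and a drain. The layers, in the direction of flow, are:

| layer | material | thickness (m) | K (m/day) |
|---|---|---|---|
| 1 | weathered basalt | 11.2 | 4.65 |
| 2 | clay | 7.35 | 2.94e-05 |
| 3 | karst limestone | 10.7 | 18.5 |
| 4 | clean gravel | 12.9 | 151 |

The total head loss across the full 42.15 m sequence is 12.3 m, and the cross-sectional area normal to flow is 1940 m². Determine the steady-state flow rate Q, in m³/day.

0.0954

Flow is perpendicular to layering, so the layers act in series and the equivalent K is the thickness-weighted harmonic mean.
Total thickness L = 11.2 + 7.35 + 10.7 + 12.9 = 42.15 m.
Σ(b_i/K_i) = 11.2/4.65 + 7.35/2.94e-05 + 10.7/18.5 + 12.9/151 = 2.500e+05 d.
K_eq = L / Σ(b_i/K_i) = 42.15 / 2.500e+05 = 0.0001686 m/day.
Q = K_eq · A · (Δh/L) = 0.0001686 × 1940 × (12.3/42.15) = 0.09545 m³/day.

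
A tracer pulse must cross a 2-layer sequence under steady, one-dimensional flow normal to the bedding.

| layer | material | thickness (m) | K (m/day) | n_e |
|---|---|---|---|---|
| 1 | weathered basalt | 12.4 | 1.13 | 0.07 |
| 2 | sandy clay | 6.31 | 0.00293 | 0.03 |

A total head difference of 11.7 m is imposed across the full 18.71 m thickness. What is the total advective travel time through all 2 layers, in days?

With flow normal to the layers, continuity requires the same specific discharge q through every layer.
Σ(b_i/K_i) = 12.4/1.13 + 6.31/0.00293 = 2165 d.
q = Δh / Σ(b_i/K_i) = 11.7 / 2165 = 0.005405 m/day.
In each layer the seepage velocity is v_i = q/n_i, so the layer transit time is t_i = b_i·n_i / q:
  layer 1 (weathered basalt): t_1 = 12.4 × 0.07 / 0.005405 = 160.6 d
  layer 2 (sandy clay): t_2 = 6.31 × 0.03 / 0.005405 = 35.02 d
Total t = Σ t_i = 195.6 days.

196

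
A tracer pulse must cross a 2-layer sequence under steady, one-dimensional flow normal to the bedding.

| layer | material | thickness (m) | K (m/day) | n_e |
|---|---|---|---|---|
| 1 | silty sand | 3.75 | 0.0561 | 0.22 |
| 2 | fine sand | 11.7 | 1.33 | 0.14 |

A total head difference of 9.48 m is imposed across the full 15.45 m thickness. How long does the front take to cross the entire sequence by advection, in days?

With flow normal to the layers, continuity requires the same specific discharge q through every layer.
Σ(b_i/K_i) = 3.75/0.0561 + 11.7/1.33 = 75.64 d.
q = Δh / Σ(b_i/K_i) = 9.48 / 75.64 = 0.1253 m/day.
In each layer the seepage velocity is v_i = q/n_i, so the layer transit time is t_i = b_i·n_i / q:
  layer 1 (silty sand): t_1 = 3.75 × 0.22 / 0.1253 = 6.583 d
  layer 2 (fine sand): t_2 = 11.7 × 0.14 / 0.1253 = 13.07 d
Total t = Σ t_i = 19.65 days.

19.7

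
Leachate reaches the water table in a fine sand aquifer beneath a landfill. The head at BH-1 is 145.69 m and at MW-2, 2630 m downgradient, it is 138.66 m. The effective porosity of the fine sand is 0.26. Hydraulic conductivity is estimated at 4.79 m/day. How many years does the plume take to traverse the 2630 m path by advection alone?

146

Hydraulic gradient i = (145.69 − 138.66) / 2630 = 7.03 / 2630 = 0.002673.
Darcy flux q = K · i = 4.790 × 0.002673 = 0.01280 m/day.
Seepage velocity v = q / n_e = 0.01280 / 0.26 = 0.04924 m/day.
Travel time t = L / v = 2630 / 0.04924 = 53406 days = 146.2 years.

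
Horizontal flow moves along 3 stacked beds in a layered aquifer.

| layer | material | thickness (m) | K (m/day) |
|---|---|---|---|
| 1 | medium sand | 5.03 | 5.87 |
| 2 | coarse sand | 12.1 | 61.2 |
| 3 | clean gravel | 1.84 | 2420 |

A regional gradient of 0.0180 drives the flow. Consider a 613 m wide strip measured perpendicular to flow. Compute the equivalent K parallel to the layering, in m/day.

275

Flow is parallel to layering, so each bed carries its own Darcy discharge and the transmissivities add.
Σ(K_i·b_i) = 5.87×5.03 + 61.2×12.1 + 2420×1.84 = 5223 m²/day.
Total thickness b = 18.97 m, so K_eq = Σ(K_i·b_i)/b = 275.3 m/day.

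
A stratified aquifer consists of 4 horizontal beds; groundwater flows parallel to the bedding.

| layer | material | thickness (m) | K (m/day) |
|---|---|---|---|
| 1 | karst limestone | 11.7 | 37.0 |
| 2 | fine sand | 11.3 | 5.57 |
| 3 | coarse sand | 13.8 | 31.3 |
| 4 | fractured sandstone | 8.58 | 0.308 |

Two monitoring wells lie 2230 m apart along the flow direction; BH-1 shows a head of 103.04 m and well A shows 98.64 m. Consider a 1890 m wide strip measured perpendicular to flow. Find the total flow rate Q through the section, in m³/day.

Flow is parallel to layering, so each bed carries its own Darcy discharge and the transmissivities add.
Σ(K_i·b_i) = 37.0×11.7 + 5.57×11.3 + 31.3×13.8 + 0.308×8.58 = 930.4 m²/day.
Hydraulic gradient i = (103.04 − 98.64) / 2230 = 4.4 / 2230 = 0.001973.
Q = Σ(K_i·b_i) · W · i = 930.4 × 1890 × 0.001973 = 3470 m³/day.

3470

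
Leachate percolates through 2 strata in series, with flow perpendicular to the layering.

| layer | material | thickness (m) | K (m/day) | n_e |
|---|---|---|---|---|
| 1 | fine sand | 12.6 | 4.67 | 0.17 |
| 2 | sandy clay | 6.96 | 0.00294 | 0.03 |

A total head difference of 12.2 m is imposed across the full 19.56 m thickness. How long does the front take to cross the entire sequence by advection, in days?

457

With flow normal to the layers, continuity requires the same specific discharge q through every layer.
Σ(b_i/K_i) = 12.6/4.67 + 6.96/0.00294 = 2370 d.
q = Δh / Σ(b_i/K_i) = 12.2 / 2370 = 0.005148 m/day.
In each layer the seepage velocity is v_i = q/n_i, so the layer transit time is t_i = b_i·n_i / q:
  layer 1 (fine sand): t_1 = 12.6 × 0.17 / 0.005148 = 416.1 d
  layer 2 (sandy clay): t_2 = 6.96 × 0.03 / 0.005148 = 40.56 d
Total t = Σ t_i = 456.7 days.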